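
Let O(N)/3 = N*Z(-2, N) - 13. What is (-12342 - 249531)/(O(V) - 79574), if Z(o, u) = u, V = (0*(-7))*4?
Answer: 261873/79613 ≈ 3.2893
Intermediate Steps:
V = 0 (V = 0*4 = 0)
O(N) = -39 + 3*N**2 (O(N) = 3*(N*N - 13) = 3*(N**2 - 13) = 3*(-13 + N**2) = -39 + 3*N**2)
(-12342 - 249531)/(O(V) - 79574) = (-12342 - 249531)/((-39 + 3*0**2) - 79574) = -261873/((-39 + 3*0) - 79574) = -261873/((-39 + 0) - 79574) = -261873/(-39 - 79574) = -261873/(-79613) = -261873*(-1/79613) = 261873/79613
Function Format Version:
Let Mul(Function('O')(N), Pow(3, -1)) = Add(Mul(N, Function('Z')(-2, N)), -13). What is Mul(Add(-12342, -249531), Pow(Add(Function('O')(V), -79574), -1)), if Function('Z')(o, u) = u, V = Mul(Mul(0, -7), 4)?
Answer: Rational(261873, 79613) ≈ 3.2893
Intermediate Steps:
V = 0 (V = Mul(0, 4) = 0)
Function('O')(N) = Add(-39, Mul(3, Pow(N, 2))) (Function('O')(N) = Mul(3, Add(Mul(N, N), -13)) = Mul(3, Add(Pow(N, 2), -13)) = Mul(3, Add(-13, Pow(N, 2))) = Add(-39, Mul(3, Pow(N, 2))))
Mul(Add(-12342, -249531), Pow(Add(Function('O')(V), -79574), -1)) = Mul(Add(-12342, -249531), Pow(Add(Add(-39, Mul(3, Pow(0, 2))), -79574), -1)) = Mul(-261873, Pow(Add(Add(-39, Mul(3, 0)), -79574), -1)) = Mul(-261873, Pow(Add(Add(-39, 0), -79574), -1)) = Mul(-261873, Pow(Add(-39, -79574), -1)) = Mul(-261873, Pow(-79613, -1)) = Mul(-261873, Rational(-1, 79613)) = Rational(261873, 79613)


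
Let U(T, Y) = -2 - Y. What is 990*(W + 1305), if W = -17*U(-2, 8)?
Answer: 1460250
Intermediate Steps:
W = 170 (W = -17*(-2 - 1*8) = -17*(-2 - 8) = -17*(-10) = 170)
990*(W + 1305) = 990*(170 + 1305) = 990*1475 = 1460250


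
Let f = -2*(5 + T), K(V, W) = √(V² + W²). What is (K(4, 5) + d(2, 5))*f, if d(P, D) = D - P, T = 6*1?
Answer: -66 - 22*√41 ≈ -206.87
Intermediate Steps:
T = 6
f = -22 (f = -2*(5 + 6) = -2*11 = -22)
(K(4, 5) + d(2, 5))*f = (√(4² + 5²) + (5 - 1*2))*(-22) = (√(16 + 25) + (5 - 2))*(-22) = (√41 + 3)*(-22) = (3 + √41)*(-22) = -66 - 22*√41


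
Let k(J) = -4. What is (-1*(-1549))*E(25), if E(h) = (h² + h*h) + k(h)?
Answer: 1930054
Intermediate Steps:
E(h) = -4 + 2*h² (E(h) = (h² + h*h) - 4 = (h² + h²) - 4 = 2*h² - 4 = -4 + 2*h²)
(-1*(-1549))*E(25) = (-1*(-1549))*(-4 + 2*25²) = 1549*(-4 + 2*625) = 1549*(-4 + 1250) = 1549*1246 = 1930054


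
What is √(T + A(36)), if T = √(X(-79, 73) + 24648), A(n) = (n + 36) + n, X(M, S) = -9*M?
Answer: √(108 + √25359) ≈ 16.348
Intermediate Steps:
A(n) = 36 + 2*n (A(n) = (36 + n) + n = 36 + 2*n)
T = √25359 (T = √(-9*(-79) + 24648) = √(711 + 24648) = √25359 ≈ 159.25)
√(T + A(36)) = √(√25359 + (36 + 2*36)) = √(√25359 + (36 + 72)) = √(√25359 + 108) = √(108 + √25359)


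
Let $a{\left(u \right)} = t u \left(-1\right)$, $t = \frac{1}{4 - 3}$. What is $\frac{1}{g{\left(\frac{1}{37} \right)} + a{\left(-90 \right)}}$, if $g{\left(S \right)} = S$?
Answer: $\frac{37}{3331} \approx 0.011108$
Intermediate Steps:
$t = 1$ ($t = 1^{-1} = 1$)
$a{\left(u \right)} = - u$ ($a{\left(u \right)} = 1 u \left(-1\right) = u \left(-1\right) = - u$)
$\frac{1}{g{\left(\frac{1}{37} \right)} + a{\left(-90 \right)}} = \frac{1}{\frac{1}{37} - -90} = \frac{1}{\frac{1}{37} + 90} = \frac{1}{\frac{3331}{37}} = \frac{37}{3331}$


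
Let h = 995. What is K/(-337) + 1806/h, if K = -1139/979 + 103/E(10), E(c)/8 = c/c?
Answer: 4675461129/2626187080 ≈ 1.7803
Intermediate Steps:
E(c) = 8 (E(c) = 8*(c/c) = 8*1 = 8)
K = 91725/7832 (K = -1139/979 + 103/8 = 91725/7832 ≈ 11.712)
K/(-337) + 1806/h = (91725/7832)/(-337) + 1806/995 = (91725/7832)*(-1/337) + 1806*(1/995) = -91725/2639384 + 1806/995 = 4675461129/2626187080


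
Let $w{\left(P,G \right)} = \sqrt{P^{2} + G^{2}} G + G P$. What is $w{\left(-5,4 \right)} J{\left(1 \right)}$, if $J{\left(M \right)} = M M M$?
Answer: $-20 + 4 \sqrt{41} \approx 5.6125$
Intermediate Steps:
$w{\left(P,G \right)} = G P + G \sqrt{G^{2} + P^{2}}$ ($w{\left(P,G \right)} = \sqrt{G^{2} + P^{2}} G + G P = G \sqrt{G^{2} + P^{2}} + G P = G P + G \sqrt{G^{2} + P^{2}}$)
$J{\left(M \right)} = M^{3}$ ($J{\left(M \right)} = M^{2} M = M^{3}$)
$w{\left(-5,4 \right)} J{\left(1 \right)} = 4 \left(-5 + \sqrt{4^{2} + \left(-5\right)^{2}}\right) 1^{3} = 4 \left(-5 + \sqrt{16 + 25}\right) 1 = 4 \left(-5 + \sqrt{41}\right) 1 = \left(-20 + 4 \sqrt{41}\right) 1 = -20 + 4 \sqrt{41}$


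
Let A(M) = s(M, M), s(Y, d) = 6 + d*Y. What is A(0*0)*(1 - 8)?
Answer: -42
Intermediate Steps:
s(Y, d) = 6 + Y*d
A(M) = 6 + M**2 (A(M) = 6 + M*M = 6 + M**2)
A(0*0)*(1 - 8) = (6 + (0*0)**2)*(1 - 8) = (6 + 0**2)*(-7) = (6 + 0)*(-7) = 6*(-7) = -42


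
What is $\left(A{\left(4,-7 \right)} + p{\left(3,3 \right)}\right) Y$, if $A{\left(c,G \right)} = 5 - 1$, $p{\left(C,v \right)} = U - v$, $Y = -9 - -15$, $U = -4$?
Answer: $-18$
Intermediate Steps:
$Y = 6$ ($Y = -9 + 15 = 6$)
$p{\left(C,v \right)} = -4 - v$
$A{\left(c,G \right)} = 4$ ($A{\left(c,G \right)} = 5 - 1 = 4$)
$\left(A{\left(4,-7 \right)} + p{\left(3,3 \right)}\right) Y = \left(4 - 7\right) 6 = \left(-3\right) 6 = -18$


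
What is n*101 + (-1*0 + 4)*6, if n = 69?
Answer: 6993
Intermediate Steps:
n*101 + (-1*0 + 4)*6 = 69*101 + (-1*0 + 4)*6 = 6969 + (0 + 4)*6 = 6969 + 4*6 = 6969 + 24 = 6993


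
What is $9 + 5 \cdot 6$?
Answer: $39$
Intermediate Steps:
$9 + 5 \cdot 6 = 9 + 30 = 39$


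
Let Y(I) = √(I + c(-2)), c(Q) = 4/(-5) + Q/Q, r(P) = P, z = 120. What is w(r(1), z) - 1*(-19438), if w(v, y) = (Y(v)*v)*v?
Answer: 19438 + √30/5 ≈ 19439.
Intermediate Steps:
c(Q) = ⅕ (c(Q) = 4*(-⅕) + 1 = -⅘ + 1 = ⅕)
Y(I) = √(⅕ + I) (Y(I) = √(I + ⅕) = √(⅕ + I))
w(v, y) = v²*√(5 + 25*v)/5 (w(v, y) = ((√(5 + 25*v)/5)*v)*v = (v*√(5 + 25*v)/5)*v = v²*√(5 + 25*v)/5)
w(r(1), z) - 1*(-19438) = (⅕)*1²*√(5 + 25*1) - 1*(-19438) = (⅕)*1*√(5 + 25) + 19438 = (⅕)*1*√30 + 19438 = √30/5 + 19438 = 19438 + √30/5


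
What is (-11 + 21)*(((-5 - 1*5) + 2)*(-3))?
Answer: 240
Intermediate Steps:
(-11 + 21)*(((-5 - 1*5) + 2)*(-3)) = 10*(((-5 - 5) + 2)*(-3)) = 10*((-10 + 2)*(-3)) = 10*(-8*(-3)) = 10*24 = 240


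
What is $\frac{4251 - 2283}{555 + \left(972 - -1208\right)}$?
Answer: $\frac{1968}{2735} \approx 0.71956$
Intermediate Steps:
$\frac{4251 - 2283}{555 + \left(972 - -1208\right)} = \frac{1968}{555 + \left(972 + 1208\right)} = \frac{1968}{555 + 2180} = \frac{1968}{2735}$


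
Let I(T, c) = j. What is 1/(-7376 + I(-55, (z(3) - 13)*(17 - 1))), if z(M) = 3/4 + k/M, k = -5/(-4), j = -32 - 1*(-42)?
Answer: -1/7366 ≈ -0.00013576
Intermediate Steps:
j = 10 (j = -32 + 42 = 10)
k = 5/4 (k = -5*(-¼) = 5/4 ≈ 1.2500)
z(M) = ¾ + 5/(4*M) (z(M) = 3/4 + 5/(4*M) = 3*(¼) + 5/(4*M) = ¾ + 5/(4*M))
I(T, c) = 10
1/(-7376 + I(-55, (z(3) - 13)*(17 - 1))) = 1/(-7376 + 10) = 1/(-7366) = -1/7366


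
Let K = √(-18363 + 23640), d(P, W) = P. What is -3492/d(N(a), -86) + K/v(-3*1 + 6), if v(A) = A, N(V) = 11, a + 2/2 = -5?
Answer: -3492/11 + √5277/3 ≈ -293.24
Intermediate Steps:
a = -6 (a = -1 - 5 = -6)
K = √5277 ≈ 72.643
-3492/d(N(a), -86) + K/v(-3*1 + 6) = -3492/11 + √5277/(-3*1 + 6) = -3492*1/11 + √5277/(-3 + 6) = -3492/11 + √5277/3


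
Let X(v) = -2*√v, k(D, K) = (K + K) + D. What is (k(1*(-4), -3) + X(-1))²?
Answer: 96 + 40*I ≈ 96.0 + 40.0*I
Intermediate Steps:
k(D, K) = D + 2*K (k(D, K) = 2*K + D = D + 2*K)
(k(1*(-4), -3) + X(-1))² = ((1*(-4) + 2*(-3)) - 2*I)² = ((-4 - 6) - 2*I)² = (-10 - 2*I)²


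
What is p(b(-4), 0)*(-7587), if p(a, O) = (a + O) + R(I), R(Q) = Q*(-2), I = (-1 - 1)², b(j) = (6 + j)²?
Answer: 30348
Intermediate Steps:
I = 4 (I = (-2)² = 4)
R(Q) = -2*Q
p(a, O) = -8 + O + a (p(a, O) = (a + O) - 2*4 = (O + a) - 8 = -8 + O + a)
p(b(-4), 0)*(-7587) = (-8 + 0 + (6 - 4)²)*(-7587) = (-8 + 0 + 2²)*(-7587) = (-8 + 0 + 4)*(-7587) = -4*(-7587) = 30348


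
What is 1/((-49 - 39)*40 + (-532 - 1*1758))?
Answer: -1/5810 ≈ -0.00017212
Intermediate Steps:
1/((-49 - 39)*40 + (-532 - 1*1758)) = 1/(-88*40 + (-532 - 1758)) = 1/(-3520 - 2290) = 1/(-5810) = -1/5810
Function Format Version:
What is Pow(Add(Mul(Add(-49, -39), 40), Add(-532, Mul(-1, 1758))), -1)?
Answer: Rational(-1, 5810) ≈ -0.00017212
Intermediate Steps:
Pow(Add(Mul(Add(-49, -39), 40), Add(-532, Mul(-1, 1758))), -1) = Pow(Add(Mul(-88, 40), Add(-532, -1758)), -1) = Pow(Add(-3520, -2290), -1) = Pow(-5810, -1) = Rational(-1, 5810)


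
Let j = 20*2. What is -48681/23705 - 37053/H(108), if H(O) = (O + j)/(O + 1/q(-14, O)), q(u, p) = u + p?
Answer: -8918477128917/329783960 ≈ -27043.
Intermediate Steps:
q(u, p) = p + u
j = 40
H(O) = (40 + O)/(O + 1/(-14 + O)) (H(O) = (O + 40)/(O + 1/(O - 14)) = (40 + O)/(O + 1/(-14 + O)))
-48681/23705 - 37053/H(108) = -48681/23705 - 37053*(1 + 108*(-14 + 108))/((-14 + 108)*(40 + 108)) = -48681*1/23705 - 37053/(94*148/(1 + 108*94)) = -48681/23705 - 37053/(94*148/(1 + 10152)) = -48681/23705 - 37053/(94*148/10153) = -48681/23705 - 37053/((1/10153)*94*148) = -48681/23705 - 37053/13912/10153 = -48681/23705 - 37053*10153/13912 = -48681/23705 - 376199109/13912 = -8918477128917/329783960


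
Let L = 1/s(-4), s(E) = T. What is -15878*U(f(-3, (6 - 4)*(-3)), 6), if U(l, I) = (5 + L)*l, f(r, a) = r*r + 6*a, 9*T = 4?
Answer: 6216237/2 ≈ 3.1081e+6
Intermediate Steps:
T = 4/9 (T = (⅑)*4 = 4/9 ≈ 0.44444)
s(E) = 4/9
L = 9/4 (L = 1/(4/9) = 1*(9/4) = 9/4 ≈ 2.2500)
f(r, a) = r² + 6*a
U(l, I) = 29*l/4 (U(l, I) = (5 + 9/4)*l = 29*l/4)
-15878*U(f(-3, (6 - 4)*(-3)), 6) = -230231*((-3)² + 6*((6 - 4)*(-3)))/2 = -230231*(9 + 6*(2*(-3)))/2 = -230231*(9 + 6*(-6))/2 = -230231*(9 - 36)/2 = -230231*(-27)/2 = -15878*(-783/4) = 6216237/2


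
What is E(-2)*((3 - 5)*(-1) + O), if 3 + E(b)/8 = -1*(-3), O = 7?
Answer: 0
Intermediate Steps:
E(b) = 0 (E(b) = -24 + 8*(-1*(-3)) = -24 + 8*3 = -24 + 24 = 0)
E(-2)*((3 - 5)*(-1) + O) = 0*((3 - 5)*(-1) + 7) = 0*(-2*(-1) + 7) = 0*(2 + 7) = 0*9 = 0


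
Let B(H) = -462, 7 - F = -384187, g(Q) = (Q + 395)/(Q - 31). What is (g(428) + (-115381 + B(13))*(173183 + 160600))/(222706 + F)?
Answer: -1535057035457/24093930 ≈ -63711.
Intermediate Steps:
g(Q) = (395 + Q)/(-31 + Q)
F = 384194 (F = 7 - 1*(-384187) = 7 + 384187 = 384194)
(g(428) + (-115381 + B(13))*(173183 + 160600))/(222706 + F) = ((395 + 428)/(-31 + 428) + (-115381 - 462)*(173183 + 160600))/(222706 + 384194) = (823/397 - 115843*333783)/606900 = ((1/397)*823 - 38666424069)*(1/606900) = (823/397 - 38666424069)*(1/606900) = -15350570354570/397*1/606900 = -1535057035457/24093930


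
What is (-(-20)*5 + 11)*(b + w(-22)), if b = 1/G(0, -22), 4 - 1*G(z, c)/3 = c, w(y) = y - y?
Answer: 37/26 ≈ 1.4231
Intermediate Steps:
w(y) = 0
G(z, c) = 12 - 3*c
b = 1/78 (b = 1/(12 - 3*(-22)) = 1/(12 + 66) = 1/78 ≈ 0.012821)
(-(-20)*5 + 11)*(b + w(-22)) = (-(-20)*5 + 11)*(1/78 + 0) = (-10*(-10) + 11)*(1/78) = (100 + 11)*(1/78) = 111*(1/78) = 37/26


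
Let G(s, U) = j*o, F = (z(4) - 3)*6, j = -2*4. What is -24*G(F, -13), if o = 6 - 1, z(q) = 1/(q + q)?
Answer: 960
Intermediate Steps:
j = -8
z(q) = 1/(2*q)
F = -69/4 (F = ((1/2)/4 - 3)*6 = ((1/2)*(1/4) - 3)*6 = (1/8 - 3)*6 = -23/8*6 = -69/4 ≈ -17.250)
o = 5
G(s, U) = -40 (G(s, U) = -8*5 = -40)
-24*G(F, -13) = -24*(-40) = 960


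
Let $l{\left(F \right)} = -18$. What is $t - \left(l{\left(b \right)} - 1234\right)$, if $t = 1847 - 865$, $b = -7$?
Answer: $2234$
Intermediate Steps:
$t = 982$ ($t = 1847 - 865 = 982$)
$t - \left(l{\left(b \right)} - 1234\right) = 982 - \left(-18 - 1234\right) = 982 - -1252 = 982 + 1252 = 2234$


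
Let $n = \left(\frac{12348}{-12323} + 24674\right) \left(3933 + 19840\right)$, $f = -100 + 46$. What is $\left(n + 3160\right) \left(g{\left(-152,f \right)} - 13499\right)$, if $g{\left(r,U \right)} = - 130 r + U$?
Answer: $\frac{44864873440185654}{12323} \approx 3.6407 \cdot 10^{12}$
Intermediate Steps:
$f = -54$
$g{\left(r,U \right)} = U - 130 r$
$n = \frac{7228070200642}{12323}$ ($n = \left(12348 \left(- \frac{1}{12323}\right) + 24674\right) 23773 = \left(- \frac{12348}{12323} + 24674\right) 23773 = \frac{304045354}{12323} \cdot 23773 = \frac{7228070200642}{12323} \approx 5.8655 \cdot 10^{8}$)
$\left(n + 3160\right) \left(g{\left(-152,f \right)} - 13499\right) = \left(\frac{7228070200642}{12323} + 3160\right) \left(\left(-54 - -19760\right) - 13499\right) = \frac{7228109141322 \left(\left(-54 + 19760\right) - 13499\right)}{12323} = \frac{7228109141322 \left(19706 - 13499\right)}{12323} = \frac{7228109141322}{12323} \cdot 6207 = \frac{44864873440185654}{12323}$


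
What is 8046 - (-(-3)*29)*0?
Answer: 8046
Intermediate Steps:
8046 - (-(-3)*29)*0 = 8046 - (-3*(-29))*0 = 8046 - 87*0 = 8046 - 1*0 = 8046 + 0 = 8046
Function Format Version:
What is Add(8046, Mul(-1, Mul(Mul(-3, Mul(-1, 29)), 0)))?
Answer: 8046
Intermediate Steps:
Add(8046, Mul(-1, Mul(Mul(-3, Mul(-1, 29)), 0))) = Add(8046, Mul(-1, Mul(Mul(-3, -29), 0))) = Add(8046, Mul(-1, Mul(87, 0))) = Add(8046, Mul(-1, 0)) = Add(8046, 0) = 8046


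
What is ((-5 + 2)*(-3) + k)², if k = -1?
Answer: 64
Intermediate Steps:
((-5 + 2)*(-3) + k)² = ((-5 + 2)*(-3) - 1)² = (-3*(-3) - 1)² = (9 - 1)² = 8² = 64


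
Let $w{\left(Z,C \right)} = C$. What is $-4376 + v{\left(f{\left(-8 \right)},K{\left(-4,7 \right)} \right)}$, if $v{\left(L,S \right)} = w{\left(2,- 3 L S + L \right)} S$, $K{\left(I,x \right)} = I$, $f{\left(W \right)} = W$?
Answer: $-3960$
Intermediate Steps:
$v{\left(L,S \right)} = S \left(L - 3 L S\right)$ ($v{\left(L,S \right)} = \left(- 3 L S + L\right) S = \left(L - 3 L S\right) S = S \left(L - 3 L S\right)$)
$-4376 + v{\left(f{\left(-8 \right)},K{\left(-4,7 \right)} \right)} = -4376 - - 32 \left(1 - -12\right) = -4376 - - 32 \left(1 + 12\right) = -4376 - \left(-32\right) 13 = -4376 + 416 = -3960$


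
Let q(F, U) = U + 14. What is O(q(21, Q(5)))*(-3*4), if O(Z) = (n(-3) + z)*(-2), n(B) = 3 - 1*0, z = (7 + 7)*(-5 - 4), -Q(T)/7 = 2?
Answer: -2952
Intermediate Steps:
Q(T) = -14 (Q(T) = -7*2 = -14)
z = -126 (z = 14*(-9) = -126)
n(B) = 3 (n(B) = 3 + 0 = 3)
q(F, U) = 14 + U
O(Z) = 246 (O(Z) = (3 - 126)*(-2) = -123*(-2) = 246)
O(q(21, Q(5)))*(-3*4) = 246*(-3*4) = 246*(-12) = -2952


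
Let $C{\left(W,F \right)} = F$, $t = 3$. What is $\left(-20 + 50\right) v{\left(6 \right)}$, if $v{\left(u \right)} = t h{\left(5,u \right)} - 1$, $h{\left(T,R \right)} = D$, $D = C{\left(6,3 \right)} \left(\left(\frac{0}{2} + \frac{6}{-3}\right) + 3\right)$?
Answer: $240$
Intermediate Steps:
$D = 3$ ($D = 3 \left(\left(\frac{0}{2} + \frac{6}{-3}\right) + 3\right) = 3 \left(\left(0 \cdot \frac{1}{2} + 6 \left(- \frac{1}{3}\right)\right) + 3\right) = 3 \left(\left(0 - 2\right) + 3\right) = 3 \left(-2 + 3\right) = 3 \cdot 1 = 3$)
$h{\left(T,R \right)} = 3$
$v{\left(u \right)} = 8$ ($v{\left(u \right)} = 3 \cdot 3 - 1 = 9 - 1 = 8$)
$\left(-20 + 50\right) v{\left(6 \right)} = \left(-20 + 50\right) 8 = 30 \cdot 8 = 240$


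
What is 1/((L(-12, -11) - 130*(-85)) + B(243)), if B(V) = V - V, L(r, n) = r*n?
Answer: 1/11182 ≈ 8.9429e-5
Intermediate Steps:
L(r, n) = n*r
B(V) = 0
1/((L(-12, -11) - 130*(-85)) + B(243)) = 1/((-11*(-12) - 130*(-85)) + 0) = 1/((132 + 11050) + 0) = 1/(11182 + 0) = 1/11182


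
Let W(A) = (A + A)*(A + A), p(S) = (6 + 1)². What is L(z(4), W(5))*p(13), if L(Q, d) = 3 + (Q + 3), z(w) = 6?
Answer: 588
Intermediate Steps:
p(S) = 49 (p(S) = 7² = 49)
W(A) = 4*A² (W(A) = (2*A)*(2*A) = 4*A²)
L(Q, d) = 6 + Q (L(Q, d) = 3 + (3 + Q) = 6 + Q)
L(z(4), W(5))*p(13) = (6 + 6)*49 = 12*49 = 588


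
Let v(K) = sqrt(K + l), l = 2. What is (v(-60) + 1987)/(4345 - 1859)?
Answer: 1987/2486 + I*sqrt(58)/2486 ≈ 0.79928 + 0.0030635*I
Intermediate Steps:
v(K) = sqrt(2 + K) (v(K) = sqrt(K + 2) = sqrt(2 + K))
(v(-60) + 1987)/(4345 - 1859) = (sqrt(2 - 60) + 1987)/(4345 - 1859) = (sqrt(-58) + 1987)/2486 = (I*sqrt(58) + 1987)*(1/2486) = (1987 + I*sqrt(58))*(1/2486) = 1987/2486 + I*sqrt(58)/2486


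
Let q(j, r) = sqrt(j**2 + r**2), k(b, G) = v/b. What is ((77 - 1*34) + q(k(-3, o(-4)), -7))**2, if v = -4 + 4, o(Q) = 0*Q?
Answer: 2500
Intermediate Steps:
o(Q) = 0
v = 0
k(b, G) = 0 (k(b, G) = 0/b = 0)
((77 - 1*34) + q(k(-3, o(-4)), -7))**2 = ((77 - 1*34) + sqrt(0**2 + (-7)**2))**2 = ((77 - 34) + sqrt(0 + 49))**2 = (43 + sqrt(49))**2 = (43 + 7)**2 = 50**2 = 2500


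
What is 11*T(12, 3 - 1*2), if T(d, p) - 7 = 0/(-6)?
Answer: 77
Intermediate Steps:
T(d, p) = 7 (T(d, p) = 7 + 0/(-6) = 7 + 0*(-1/6) = 7 + 0 = 7)
11*T(12, 3 - 1*2) = 11*7 = 77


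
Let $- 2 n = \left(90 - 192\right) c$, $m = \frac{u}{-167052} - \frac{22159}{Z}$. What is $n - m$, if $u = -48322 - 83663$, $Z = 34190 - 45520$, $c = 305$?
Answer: $\frac{4905956389747}{315449860} \approx 15552.0$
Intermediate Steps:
$Z = -11330$ ($Z = 34190 - 45520 = -11330$)
$u = -131985$ ($u = -48322 - 83663 = -131985$)
$m = \frac{866182553}{315449860}$ ($m = - \frac{131985}{-167052} - \frac{22159}{-11330} = \left(-131985\right) \left(- \frac{1}{167052}\right) - - \frac{22159}{11330} = \frac{43995}{55684} + \frac{22159}{11330} = \frac{866182553}{315449860} \approx 2.7459$)
$n = 15555$ ($n = - \frac{\left(90 - 192\right) 305}{2} = - \frac{\left(-102\right) 305}{2} = \left(- \frac{1}{2}\right) \left(-31110\right) = 15555$)
$n - m = 15555 - \frac{866182553}{315449860} = \frac{4905956389747}{315449860}$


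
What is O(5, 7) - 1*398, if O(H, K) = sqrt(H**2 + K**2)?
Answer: -398 + sqrt(74) ≈ -389.40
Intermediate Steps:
O(5, 7) - 1*398 = sqrt(5**2 + 7**2) - 1*398 = sqrt(25 + 49) - 398 = sqrt(74) - 398 = -398 + sqrt(74)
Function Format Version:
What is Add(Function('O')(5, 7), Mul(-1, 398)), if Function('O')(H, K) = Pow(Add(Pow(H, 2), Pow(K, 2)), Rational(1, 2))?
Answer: Add(-398, Pow(74, Rational(1, 2))) ≈ -389.40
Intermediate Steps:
Add(Function('O')(5, 7), Mul(-1, 398)) = Add(Pow(Add(Pow(5, 2), Pow(7, 2)), Rational(1, 2)), Mul(-1, 398)) = Add(Pow(Add(25, 49), Rational(1, 2)), -398) = Add(Pow(74, Rational(1, 2)), -398) = Add(-398, Pow(74, Rational(1, 2)))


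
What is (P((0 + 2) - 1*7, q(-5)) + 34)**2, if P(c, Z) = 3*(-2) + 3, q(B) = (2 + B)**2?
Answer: 961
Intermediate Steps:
P(c, Z) = -3 (P(c, Z) = -6 + 3 = -3)
(P((0 + 2) - 1*7, q(-5)) + 34)**2 = (-3 + 34)**2 = 31**2 = 961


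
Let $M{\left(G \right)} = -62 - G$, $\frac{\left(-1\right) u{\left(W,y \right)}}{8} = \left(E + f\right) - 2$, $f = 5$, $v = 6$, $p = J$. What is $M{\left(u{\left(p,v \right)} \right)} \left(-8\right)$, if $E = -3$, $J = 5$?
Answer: $496$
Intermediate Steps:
$p = 5$
$u{\left(W,y \right)} = 0$ ($u{\left(W,y \right)} = - 8 \left(\left(-3 + 5\right) - 2\right) = - 8 \left(2 - 2\right) = \left(-8\right) 0 = 0$)
$M{\left(u{\left(p,v \right)} \right)} \left(-8\right) = \left(-62 - 0\right) \left(-8\right) = \left(-62 + 0\right) \left(-8\right) = \left(-62\right) \left(-8\right) = 496$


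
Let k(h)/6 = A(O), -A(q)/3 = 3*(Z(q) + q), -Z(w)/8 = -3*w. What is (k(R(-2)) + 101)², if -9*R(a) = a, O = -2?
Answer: 7845601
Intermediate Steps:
R(a) = -a/9
Z(w) = 24*w (Z(w) = -(-24)*w = 24*w)
A(q) = -225*q (A(q) = -9*(24*q + q) = -9*25*q = -225*q)
k(h) = 2700 (k(h) = 6*(-225*(-2)) = 6*450 = 2700)
(k(R(-2)) + 101)² = (2700 + 101)² = 2801² = 7845601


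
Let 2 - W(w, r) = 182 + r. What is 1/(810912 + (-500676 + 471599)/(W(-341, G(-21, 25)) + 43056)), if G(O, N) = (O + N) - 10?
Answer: 42882/34773499307 ≈ 1.2332e-6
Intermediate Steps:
G(O, N) = -10 + N + O (G(O, N) = (N + O) - 10 = -10 + N + O)
W(w, r) = -180 - r (W(w, r) = 2 - (182 + r) = 2 + (-182 - r) = -180 - r)
1/(810912 + (-500676 + 471599)/(W(-341, G(-21, 25)) + 43056)) = 1/(810912 + (-500676 + 471599)/((-180 - (-10 + 25 - 21)) + 43056)) = 1/(810912 - 29077/((-180 - 1*(-6)) + 43056)) = 1/(810912 - 29077/((-180 + 6) + 43056)) = 1/(810912 - 29077/(-174 + 43056)) = 1/(810912 - 29077/42882) = 1/(34773499307/42882) = 42882/34773499307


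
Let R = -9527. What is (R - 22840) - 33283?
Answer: -65650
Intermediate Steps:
(R - 22840) - 33283 = (-9527 - 22840) - 33283 = -32367 - 33283 = -65650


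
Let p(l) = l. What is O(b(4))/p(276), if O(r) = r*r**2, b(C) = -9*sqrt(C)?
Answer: -486/23 ≈ -21.130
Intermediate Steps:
O(r) = r**3
O(b(4))/p(276) = (-9*sqrt(4))**3/276 = (-9*2)**3*(1/276) = (-18)**3*(1/276) = -5832*1/276 = -486/23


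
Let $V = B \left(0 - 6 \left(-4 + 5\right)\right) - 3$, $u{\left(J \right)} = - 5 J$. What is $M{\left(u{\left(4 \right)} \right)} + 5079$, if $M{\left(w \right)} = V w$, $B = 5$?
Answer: $5739$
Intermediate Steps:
$V = -33$ ($V = 5 \left(0 - 6 \left(-4 + 5\right)\right) - 3 = 5 \left(0 - 6 \cdot 1\right) - 3 = 5 \left(0 - 6\right) - 3 = 5 \left(-6\right) - 3 = -30 - 3 = -33$)
$M{\left(w \right)} = - 33 w$
$M{\left(u{\left(4 \right)} \right)} + 5079 = - 33 \left(\left(-5\right) 4\right) + 5079 = \left(-33\right) \left(-20\right) + 5079 = 660 + 5079 = 5739$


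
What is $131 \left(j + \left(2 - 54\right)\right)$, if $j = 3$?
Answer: $-6419$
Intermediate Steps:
$131 \left(j + \left(2 - 54\right)\right) = 131 \left(3 + \left(2 - 54\right)\right) = 131 \left(3 - 52\right) = 131 \left(-49\right) = -6419$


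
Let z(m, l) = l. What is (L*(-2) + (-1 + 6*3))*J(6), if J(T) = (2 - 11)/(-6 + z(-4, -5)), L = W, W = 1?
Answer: 135/11 ≈ 12.273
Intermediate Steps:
L = 1
J(T) = 9/11 (J(T) = (2 - 11)/(-6 - 5) = -9/(-11) = -9*(-1/11) = 9/11)
(L*(-2) + (-1 + 6*3))*J(6) = (1*(-2) + (-1 + 6*3))*(9/11) = (-2 + (-1 + 18))*(9/11) = (-2 + 17)*(9/11) = 15*(9/11) = 135/11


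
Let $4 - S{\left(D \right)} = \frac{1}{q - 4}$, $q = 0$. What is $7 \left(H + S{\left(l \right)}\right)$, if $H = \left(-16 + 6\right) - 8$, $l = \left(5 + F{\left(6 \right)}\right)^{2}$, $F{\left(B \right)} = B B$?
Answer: $- \frac{385}{4} \approx -96.25$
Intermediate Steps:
$F{\left(B \right)} = B^{2}$
$l = 1681$ ($l = \left(5 + 6^{2}\right)^{2} = \left(5 + 36\right)^{2} = 41^{2} = 1681$)
$S{\left(D \right)} = \frac{17}{4}$ ($S{\left(D \right)} = 4 - \frac{1}{0 - 4} = 4 - \frac{1}{-4} = 4 - - \frac{1}{4} = 4 + \frac{1}{4} = \frac{17}{4}$)
$H = -18$ ($H = -10 - 8 = -18$)
$7 \left(H + S{\left(l \right)}\right) = 7 \left(-18 + \frac{17}{4}\right) = 7 \left(- \frac{55}{4}\right) = - \frac{385}{4}$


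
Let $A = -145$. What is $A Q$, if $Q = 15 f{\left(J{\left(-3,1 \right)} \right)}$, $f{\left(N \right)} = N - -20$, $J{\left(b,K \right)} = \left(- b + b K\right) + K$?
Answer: $-45675$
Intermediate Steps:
$J{\left(b,K \right)} = K - b + K b$ ($J{\left(b,K \right)} = \left(- b + K b\right) + K = K - b + K b$)
$f{\left(N \right)} = 20 + N$ ($f{\left(N \right)} = N + 20 = 20 + N$)
$Q = 315$ ($Q = 15 \left(20 + \left(1 - -3 + 1 \left(-3\right)\right)\right) = 15 \left(20 + \left(1 + 3 - 3\right)\right) = 15 \left(20 + 1\right) = 15 \cdot 21 = 315$)
$A Q = \left(-145\right) 315 = -45675$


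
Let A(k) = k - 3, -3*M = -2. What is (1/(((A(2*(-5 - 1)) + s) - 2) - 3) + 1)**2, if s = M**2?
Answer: 27889/30976 ≈ 0.90034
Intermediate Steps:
M = 2/3 (M = -1/3*(-2) = 2/3 ≈ 0.66667)
s = 4/9 (s = (2/3)**2 = 4/9 ≈ 0.44444)
A(k) = -3 + k
(1/(((A(2*(-5 - 1)) + s) - 2) - 3) + 1)**2 = (1/((((-3 + 2*(-5 - 1)) + 4/9) - 2) - 3) + 1)**2 = (1/((((-3 + 2*(-6)) + 4/9) - 2) - 3) + 1)**2 = (1/((((-3 - 12) + 4/9) - 2) - 3) + 1)**2 = (1/(((-15 + 4/9) - 2) - 3) + 1)**2 = (1/((-131/9 - 2) - 3) + 1)**2 = (1/(-149/9 - 3) + 1)**2 = (1/(-176/9) + 1)**2 = (-9/176 + 1)**2 = (167/176)**2 = 27889/30976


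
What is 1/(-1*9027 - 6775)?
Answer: -1/15802 ≈ -6.3283e-5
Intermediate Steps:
1/(-1*9027 - 6775) = 1/(-9027 - 6775) = 1/(-15802) = -1/15802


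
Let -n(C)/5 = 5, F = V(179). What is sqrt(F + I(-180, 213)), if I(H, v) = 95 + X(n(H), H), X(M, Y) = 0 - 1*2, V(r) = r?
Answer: 4*sqrt(17) ≈ 16.492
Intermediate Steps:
F = 179
n(C) = -25 (n(C) = -5*5 = -25)
X(M, Y) = -2 (X(M, Y) = 0 - 2 = -2)
I(H, v) = 93 (I(H, v) = 95 - 2 = 93)
sqrt(F + I(-180, 213)) = sqrt(179 + 93) = sqrt(272) = 4*sqrt(17)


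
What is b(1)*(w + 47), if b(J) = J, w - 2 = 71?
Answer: 120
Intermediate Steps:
w = 73 (w = 2 + 71 = 73)
b(1)*(w + 47) = 1*(73 + 47) = 1*120 = 120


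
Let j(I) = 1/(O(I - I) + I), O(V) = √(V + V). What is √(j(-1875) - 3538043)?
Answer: I*√19901491878/75 ≈ 1881.0*I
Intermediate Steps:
O(V) = √2*√V (O(V) = √(2*V) = √2*√V)
j(I) = 1/I (j(I) = 1/(√2*√(I - I) + I) = 1/(√2*√0 + I) = 1/(√2*0 + I) = 1/(0 + I) = 1/I)
√(j(-1875) - 3538043) = √(1/(-1875) - 3538043) = √(-1/1875 - 3538043) = √(-6633830626/1875) = I*√19901491878/75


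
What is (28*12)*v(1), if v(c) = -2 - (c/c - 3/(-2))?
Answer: -1512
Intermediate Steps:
v(c) = -9/2 (v(c) = -2 - (1 - 3*(-½)) = -2 - (1 + 3/2) = -2 - 1*5/2 = -2 - 5/2 = -9/2)
(28*12)*v(1) = (28*12)*(-9/2) = 336*(-9/2) = -1512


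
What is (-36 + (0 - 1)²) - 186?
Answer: -221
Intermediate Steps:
(-36 + (0 - 1)²) - 186 = (-36 + (-1)²) - 186 = (-36 + 1) - 186 = -35 - 186 = -221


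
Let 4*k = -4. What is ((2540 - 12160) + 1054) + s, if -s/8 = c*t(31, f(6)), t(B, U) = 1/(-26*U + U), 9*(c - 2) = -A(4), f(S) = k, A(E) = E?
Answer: -1927462/225 ≈ -8566.5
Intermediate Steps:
k = -1 (k = (1/4)*(-4) = -1)
f(S) = -1
c = 14/9 (c = 2 + (-1*4)/9 = 2 + (1/9)*(-4) = 2 - 4/9 = 14/9 ≈ 1.5556)
t(B, U) = -1/(25*U) (t(B, U) = 1/(-25*U) = -1/(25*U))
s = -112/225 (s = -112*(-1/25/(-1))/9 = -112*(-1/25*(-1))/9 = -112/(9*25) = -8*14/225 = -112/225 ≈ -0.49778)
((2540 - 12160) + 1054) + s = ((2540 - 12160) + 1054) - 112/225 = (-9620 + 1054) - 112/225 = -8566 - 112/225 = -1927462/225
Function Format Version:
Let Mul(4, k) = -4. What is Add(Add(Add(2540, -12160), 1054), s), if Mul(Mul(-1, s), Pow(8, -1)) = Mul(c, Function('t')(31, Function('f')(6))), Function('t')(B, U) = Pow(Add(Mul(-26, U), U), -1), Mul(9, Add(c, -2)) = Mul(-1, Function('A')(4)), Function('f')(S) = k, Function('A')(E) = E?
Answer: Rational(-1927462, 225) ≈ -8566.5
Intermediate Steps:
k = -1 (k = Mul(Rational(1, 4), -4) = -1)
Function('f')(S) = -1
c = Rational(14, 9) (c = Add(2, Mul(Rational(1, 9), Mul(-1, 4))) = Add(2, Mul(Rational(1, 9), -4)) = Add(2, Rational(-4, 9)) = Rational(14, 9) ≈ 1.5556)
Function('t')(B, U) = Mul(Rational(-1, 25), Pow(U, -1)) (Function('t')(B, U) = Pow(Mul(-25, U), -1) = Mul(Rational(-1, 25), Pow(U, -1)))
s = Rational(-112, 225) (s = Mul(-8, Mul(Rational(14, 9), Mul(Rational(-1, 25), Pow(-1, -1)))) = Mul(-8, Mul(Rational(14, 9), Mul(Rational(-1, 25), -1))) = Mul(-8, Mul(Rational(14, 9), Rational(1, 25))) = Mul(-8, Rational(14, 225)) = Rational(-112, 225) ≈ -0.49778)
Add(Add(Add(2540, -12160), 1054), s) = Add(Add(Add(2540, -12160), 1054), Rational(-112, 225)) = Add(Add(-9620, 1054), Rational(-112, 225)) = Add(-8566, Rational(-112, 225)) = Rational(-1927462, 225)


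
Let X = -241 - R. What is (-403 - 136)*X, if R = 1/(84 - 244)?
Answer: 20783301/160 ≈ 1.2990e+5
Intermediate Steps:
R = -1/160 (R = 1/(-160) = -1/160 ≈ -0.0062500)
X = -38559/160 (X = -241 - 1*(-1/160) = -241 + 1/160 = -38559/160 ≈ -240.99)
(-403 - 136)*X = (-403 - 136)*(-38559/160) = -539*(-38559/160) = 20783301/160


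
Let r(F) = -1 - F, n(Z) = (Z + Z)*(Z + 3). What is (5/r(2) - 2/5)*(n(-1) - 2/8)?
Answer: 527/60 ≈ 8.7833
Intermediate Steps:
n(Z) = 2*Z*(3 + Z) (n(Z) = (2*Z)*(3 + Z) = 2*Z*(3 + Z))
(5/r(2) - 2/5)*(n(-1) - 2/8) = (5/(-1 - 1*2) - 2/5)*(2*(-1)*(3 - 1) - 2/8) = (5/(-1 - 2) - 2*1/5)*(2*(-1)*2 - 2*1/8) = (5/(-3) - 2/5)*(-4 - 1/4) = (5*(-1/3) - 2/5)*(-17/4) = (-5/3 - 2/5)*(-17/4) = -31/15*(-17/4) = 527/60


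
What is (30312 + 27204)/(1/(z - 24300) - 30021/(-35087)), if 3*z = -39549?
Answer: 18910772215959/281310514 ≈ 67224.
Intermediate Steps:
z = -13183 (z = (⅓)*(-39549) = -13183)
(30312 + 27204)/(1/(z - 24300) - 30021/(-35087)) = (30312 + 27204)/(1/(-13183 - 24300) - 30021/(-35087)) = 57516/(1/(-37483) - 30021*(-1/35087)) = 57516/(-1/37483 + 30021/35087) = 57516/(1125242056/1315166021) = 57516*(1315166021/1125242056) = 18910772215959/281310514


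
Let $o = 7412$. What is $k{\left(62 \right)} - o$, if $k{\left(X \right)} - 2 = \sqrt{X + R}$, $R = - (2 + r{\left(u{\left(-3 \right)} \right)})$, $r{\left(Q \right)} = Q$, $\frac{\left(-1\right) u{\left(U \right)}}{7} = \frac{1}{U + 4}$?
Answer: $-7410 + \sqrt{67} \approx -7401.8$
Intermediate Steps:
$u{\left(U \right)} = - \frac{7}{4 + U}$ ($u{\left(U \right)} = - \frac{7}{U + 4} = - \frac{7}{4 + U}$)
$R = 5$ ($R = - (2 - \frac{7}{4 - 3}) = - (2 - \frac{7}{1}) = - (2 - 7) = \left(-1\right) \left(-5\right) = 5$)
$k{\left(X \right)} = 2 + \sqrt{5 + X}$ ($k{\left(X \right)} = 2 + \sqrt{X + 5} = 2 + \sqrt{5 + X}$)
$k{\left(62 \right)} - o = \left(2 + \sqrt{5 + 62}\right) - 7412 = \left(2 + \sqrt{67}\right) - 7412 = -7410 + \sqrt{67}$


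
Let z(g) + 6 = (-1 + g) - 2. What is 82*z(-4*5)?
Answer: -2378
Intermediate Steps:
z(g) = -9 + g (z(g) = -6 + ((-1 + g) - 2) = -6 + (-3 + g) = -9 + g)
82*z(-4*5) = 82*(-9 - 4*5) = 82*(-9 - 20) = 82*(-29) = -2378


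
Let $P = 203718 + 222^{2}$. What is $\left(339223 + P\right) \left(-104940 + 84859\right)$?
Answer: $-11892470225$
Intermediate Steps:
$P = 253002$ ($P = 203718 + 49284 = 253002$)
$\left(339223 + P\right) \left(-104940 + 84859\right) = \left(339223 + 253002\right) \left(-104940 + 84859\right) = 592225 \left(-20081\right) = -11892470225$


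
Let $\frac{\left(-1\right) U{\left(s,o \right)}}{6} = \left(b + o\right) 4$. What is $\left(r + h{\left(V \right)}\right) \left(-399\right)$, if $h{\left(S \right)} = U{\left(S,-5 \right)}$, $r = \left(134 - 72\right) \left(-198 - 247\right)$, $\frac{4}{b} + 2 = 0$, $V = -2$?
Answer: $10941378$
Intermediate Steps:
$b = -2$ ($b = \frac{4}{-2 + 0} = \frac{4}{-2} = 4 \left(- \frac{1}{2}\right) = -2$)
$r = -27590$ ($r = 62 \left(-445\right) = -27590$)
$U{\left(s,o \right)} = 48 - 24 o$ ($U{\left(s,o \right)} = - 6 \left(-2 + o\right) 4 = - 6 \left(-8 + 4 o\right) = 48 - 24 o$)
$h{\left(S \right)} = 168$ ($h{\left(S \right)} = 48 - -120 = 48 + 120 = 168$)
$\left(r + h{\left(V \right)}\right) \left(-399\right) = \left(-27590 + 168\right) \left(-399\right) = \left(-27422\right) \left(-399\right) = 10941378$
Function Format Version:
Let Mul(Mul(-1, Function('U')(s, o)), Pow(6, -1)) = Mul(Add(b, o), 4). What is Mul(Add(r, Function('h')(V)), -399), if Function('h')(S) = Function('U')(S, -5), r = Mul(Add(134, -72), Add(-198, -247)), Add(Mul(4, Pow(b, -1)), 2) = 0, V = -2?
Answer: 10941378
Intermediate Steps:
b = -2 (b = Mul(4, Pow(Add(-2, 0), -1)) = Mul(4, Pow(-2, -1)) = Mul(4, Rational(-1, 2)) = -2)
r = -27590 (r = Mul(62, -445) = -27590)
Function('U')(s, o) = Add(48, Mul(-24, o)) (Function('U')(s, o) = Mul(-6, Mul(Add(-2, o), 4)) = Mul(-6, Add(-8, Mul(4, o))) = Add(48, Mul(-24, o)))
Function('h')(S) = 168 (Function('h')(S) = Add(48, Mul(-24, -5)) = Add(48, 120) = 168)
Mul(Add(r, Function('h')(V)), -399) = Mul(Add(-27590, 168), -399) = Mul(-27422, -399) = 10941378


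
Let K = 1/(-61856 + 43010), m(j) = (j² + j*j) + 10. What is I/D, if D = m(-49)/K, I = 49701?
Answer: -16567/30228984 ≈ -0.00054805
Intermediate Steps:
m(j) = 10 + 2*j² (m(j) = (j² + j²) + 10 = 2*j² + 10 = 10 + 2*j²)
K = -1/18846 (K = 1/(-18846) = -1/18846 ≈ -5.3062e-5)
D = -90686952 (D = (10 + 2*(-49)²)/(-1/18846) = (10 + 2*2401)*(-18846) = (10 + 4802)*(-18846) = 4812*(-18846) = -90686952)
I/D = 49701/(-90686952) = 49701*(-1/90686952) = -16567/30228984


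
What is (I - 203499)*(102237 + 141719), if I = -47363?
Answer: -61199290072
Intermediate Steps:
(I - 203499)*(102237 + 141719) = (-47363 - 203499)*(102237 + 141719) = -250862*243956 = -61199290072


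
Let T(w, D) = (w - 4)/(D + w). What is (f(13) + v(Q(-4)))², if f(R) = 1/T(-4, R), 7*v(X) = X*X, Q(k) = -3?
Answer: 81/3136 ≈ 0.025829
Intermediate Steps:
T(w, D) = (-4 + w)/(D + w)
v(X) = X²/7 (v(X) = (X*X)/7 = X²/7)
f(R) = ½ - R/8 (f(R) = 1/((-4 - 4)/(R - 4)) = 1/(-8/(-4 + R)) = ½ - R/8)
(f(13) + v(Q(-4)))² = ((½ - ⅛*13) + (⅐)*(-3)²)² = ((½ - 13/8) + (⅐)*9)² = (-9/8 + 9/7)² = (9/56)² = 81/3136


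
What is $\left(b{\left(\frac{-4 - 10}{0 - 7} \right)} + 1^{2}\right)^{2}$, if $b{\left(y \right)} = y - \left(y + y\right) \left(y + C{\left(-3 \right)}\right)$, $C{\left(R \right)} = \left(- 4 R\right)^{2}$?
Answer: $337561$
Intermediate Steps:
$C{\left(R \right)} = 16 R^{2}$
$b{\left(y \right)} = y - 2 y \left(144 + y\right)$ ($b{\left(y \right)} = y - \left(y + y\right) \left(y + 16 \left(-3\right)^{2}\right) = y - 2 y \left(y + 16 \cdot 9\right) = y - 2 y \left(y + 144\right) = y - 2 y \left(144 + y\right)$)
$\left(b{\left(\frac{-4 - 10}{0 - 7} \right)} + 1^{2}\right)^{2} = \left(- \frac{-4 - 10}{0 - 7} \left(287 + 2 \frac{-4 - 10}{0 - 7}\right) + 1^{2}\right)^{2} = \left(- - \frac{14}{-7} \left(287 + 2 \left(- \frac{14}{-7}\right)\right) + 1\right)^{2} = \left(- \left(-14\right) \left(- \frac{1}{7}\right) \left(287 + 2 \left(\left(-14\right) \left(- \frac{1}{7}\right)\right)\right) + 1\right)^{2} = \left(\left(-1\right) 2 \left(287 + 2 \cdot 2\right) + 1\right)^{2} = \left(\left(-1\right) 2 \left(287 + 4\right) + 1\right)^{2} = \left(\left(-1\right) 2 \cdot 291 + 1\right)^{2} = \left(-582 + 1\right)^{2} = \left(-581\right)^{2} = 337561$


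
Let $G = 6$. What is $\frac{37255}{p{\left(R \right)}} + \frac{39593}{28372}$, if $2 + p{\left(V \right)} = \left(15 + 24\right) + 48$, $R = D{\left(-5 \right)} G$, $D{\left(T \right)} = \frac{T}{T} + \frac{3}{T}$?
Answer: $\frac{212072853}{482324} \approx 439.69$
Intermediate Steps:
$D{\left(T \right)} = 1 + \frac{3}{T}$
$R = \frac{12}{5}$ ($R = \frac{3 - 5}{-5} \cdot 6 = \left(- \frac{1}{5}\right) \left(-2\right) 6 = \frac{2}{5} \cdot 6 = \frac{12}{5} \approx 2.4$)
$p{\left(V \right)} = 85$ ($p{\left(V \right)} = -2 + \left(\left(15 + 24\right) + 48\right) = -2 + \left(39 + 48\right) = -2 + 87 = 85$)
$\frac{37255}{p{\left(R \right)}} + \frac{39593}{28372} = \frac{37255}{85} + \frac{39593}{28372} = 37255 \cdot \frac{1}{85} + 39593 \cdot \frac{1}{28372} = \frac{7451}{17} + \frac{39593}{28372} = \frac{212072853}{482324}$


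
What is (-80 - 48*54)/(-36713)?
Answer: 2672/36713 ≈ 0.072781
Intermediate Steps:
(-80 - 48*54)/(-36713) = (-80 - 2592)*(-1/36713) = -2672*(-1/36713) = 2672/36713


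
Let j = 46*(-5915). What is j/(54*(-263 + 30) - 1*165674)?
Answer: 10465/6856 ≈ 1.5264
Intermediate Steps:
j = -272090
j/(54*(-263 + 30) - 1*165674) = -272090/(54*(-263 + 30) - 1*165674) = -272090/(54*(-233) - 165674) = -272090/(-12582 - 165674) = -272090/(-178256) = -272090*(-1/178256) = 10465/6856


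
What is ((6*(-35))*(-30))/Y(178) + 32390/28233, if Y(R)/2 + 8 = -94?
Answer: -14271695/479961 ≈ -29.735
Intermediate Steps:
Y(R) = -204 (Y(R) = -16 + 2*(-94) = -16 - 188 = -204)
((6*(-35))*(-30))/Y(178) + 32390/28233 = ((6*(-35))*(-30))/(-204) + 32390/28233 = -210*(-30)*(-1/204) + 32390*(1/28233) = 6300*(-1/204) + 32390/28233 = -525/17 + 32390/28233 = -14271695/479961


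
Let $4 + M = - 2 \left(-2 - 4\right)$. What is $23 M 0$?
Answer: $0$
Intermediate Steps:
$M = 8$ ($M = -4 - 2 \left(-2 - 4\right) = -4 - -12 = -4 + 12 = 8$)
$23 M 0 = 23 \cdot 8 \cdot 0 = 184 \cdot 0 = 0$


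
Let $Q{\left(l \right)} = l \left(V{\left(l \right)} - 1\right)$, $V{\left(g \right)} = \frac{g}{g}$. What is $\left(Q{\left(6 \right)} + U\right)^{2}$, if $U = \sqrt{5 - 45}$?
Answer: $-40$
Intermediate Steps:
$V{\left(g \right)} = 1$
$U = 2 i \sqrt{10}$ ($U = \sqrt{-40} = 2 i \sqrt{10} \approx 6.3246 i$)
$Q{\left(l \right)} = 0$ ($Q{\left(l \right)} = l \left(1 - 1\right) = l 0 = 0$)
$\left(Q{\left(6 \right)} + U\right)^{2} = \left(0 + 2 i \sqrt{10}\right)^{2} = \left(2 i \sqrt{10}\right)^{2} = -40$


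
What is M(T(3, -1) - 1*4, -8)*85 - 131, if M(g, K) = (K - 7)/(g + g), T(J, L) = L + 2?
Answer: 163/2 ≈ 81.500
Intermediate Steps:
T(J, L) = 2 + L
M(g, K) = (-7 + K)/(2*g) (M(g, K) = (-7 + K)/((2*g)) = (-7 + K)*(1/(2*g)) = (-7 + K)/(2*g))
M(T(3, -1) - 1*4, -8)*85 - 131 = ((-7 - 8)/(2*((2 - 1) - 1*4)))*85 - 131 = ((1/2)*(-15)/(1 - 4))*85 - 131 = ((1/2)*(-15)/(-3))*85 - 131 = ((1/2)*(-1/3)*(-15))*85 - 131 = (5/2)*85 - 131 = 425/2 - 131 = 163/2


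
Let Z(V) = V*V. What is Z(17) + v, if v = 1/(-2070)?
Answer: 598229/2070 ≈ 289.00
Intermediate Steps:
Z(V) = V**2
v = -1/2070 ≈ -0.00048309
Z(17) + v = 17**2 - 1/2070 = 289 - 1/2070 = 598229/2070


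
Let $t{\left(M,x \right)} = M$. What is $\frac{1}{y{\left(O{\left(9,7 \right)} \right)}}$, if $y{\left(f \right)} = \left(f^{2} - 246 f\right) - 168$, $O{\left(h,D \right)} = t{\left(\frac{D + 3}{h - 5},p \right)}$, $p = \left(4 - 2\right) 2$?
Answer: $- \frac{4}{3107} \approx -0.0012874$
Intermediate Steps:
$p = 4$ ($p = 2 \cdot 2 = 4$)
$O{\left(h,D \right)} = \frac{3 + D}{-5 + h}$ ($O{\left(h,D \right)} = \frac{D + 3}{h - 5} = \frac{3 + D}{-5 + h}$)
$y{\left(f \right)} = -168 + f^{2} - 246 f$
$\frac{1}{y{\left(O{\left(9,7 \right)} \right)}} = \frac{1}{-168 + \left(\frac{3 + 7}{-5 + 9}\right)^{2} - 246 \frac{3 + 7}{-5 + 9}} = \frac{1}{-168 + \left(\frac{1}{4} \cdot 10\right)^{2} - 246 \cdot \frac{1}{4} \cdot 10} = \frac{1}{-168 + \left(\frac{5}{2}\right)^{2} - 615} = \frac{1}{-168 + \frac{25}{4} - 615} = \frac{1}{- \frac{3107}{4}} = - \frac{4}{3107}$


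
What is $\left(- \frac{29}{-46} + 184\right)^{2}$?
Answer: $\frac{72131049}{2116} \approx 34088.0$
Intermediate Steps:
$\left(- \frac{29}{-46} + 184\right)^{2} = \left(\left(-29\right) \left(- \frac{1}{46}\right) + 184\right)^{2} = \left(\frac{29}{46} + 184\right)^{2} = \left(\frac{8493}{46}\right)^{2} = \frac{72131049}{2116}$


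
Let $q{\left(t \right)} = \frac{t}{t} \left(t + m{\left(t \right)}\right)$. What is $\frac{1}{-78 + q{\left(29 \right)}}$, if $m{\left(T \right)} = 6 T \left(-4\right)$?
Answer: $- \frac{1}{745} \approx -0.0013423$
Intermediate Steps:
$m{\left(T \right)} = - 24 T$
$q{\left(t \right)} = - 23 t$ ($q{\left(t \right)} = \frac{t}{t} \left(t - 24 t\right) = 1 \left(- 23 t\right) = - 23 t$)
$\frac{1}{-78 + q{\left(29 \right)}} = \frac{1}{-78 - 667} = \frac{1}{-745} = - \frac{1}{745}$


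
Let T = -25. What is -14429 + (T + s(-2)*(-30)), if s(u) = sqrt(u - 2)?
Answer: -14454 - 60*I ≈ -14454.0 - 60.0*I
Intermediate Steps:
s(u) = sqrt(-2 + u)
-14429 + (T + s(-2)*(-30)) = -14429 + (-25 + sqrt(-2 - 2)*(-30)) = -14429 + (-25 + sqrt(-4)*(-30)) = -14429 + (-25 + (2*I)*(-30)) = -14429 + (-25 - 60*I) = -14454 - 60*I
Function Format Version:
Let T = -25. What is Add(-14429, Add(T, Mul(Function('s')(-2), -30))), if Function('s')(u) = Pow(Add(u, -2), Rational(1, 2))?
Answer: Add(-14454, Mul(-60, I)) ≈ Add(-14454., Mul(-60.000, I))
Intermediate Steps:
Function('s')(u) = Pow(Add(-2, u), Rational(1, 2))
Add(-14429, Add(T, Mul(Function('s')(-2), -30))) = Add(-14429, Add(-25, Mul(Pow(Add(-2, -2), Rational(1, 2)), -30))) = Add(-14429, Add(-25, Mul(Pow(-4, Rational(1, 2)), -30))) = Add(-14429, Add(-25, Mul(Mul(2, I), -30))) = Add(-14429, Add(-25, Mul(-60, I))) = Add(-14454, Mul(-60, I))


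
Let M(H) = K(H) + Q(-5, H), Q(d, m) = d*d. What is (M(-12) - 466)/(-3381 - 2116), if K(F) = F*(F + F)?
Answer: 153/5497 ≈ 0.027833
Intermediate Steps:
Q(d, m) = d²
K(F) = 2*F² (K(F) = F*(2*F) = 2*F²)
M(H) = 25 + 2*H² (M(H) = 2*H² + (-5)² = 2*H² + 25 = 25 + 2*H²)
(M(-12) - 466)/(-3381 - 2116) = ((25 + 2*(-12)²) - 466)/(-3381 - 2116) = ((25 + 2*144) - 466)/(-5497) = ((25 + 288) - 466)*(-1/5497) = (313 - 466)*(-1/5497) = -153*(-1/5497) = 153/5497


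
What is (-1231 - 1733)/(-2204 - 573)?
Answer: 2964/2777 ≈ 1.0673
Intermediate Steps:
(-1231 - 1733)/(-2204 - 573) = -2964/(-2777) = -2964*(-1/2777) = 2964/2777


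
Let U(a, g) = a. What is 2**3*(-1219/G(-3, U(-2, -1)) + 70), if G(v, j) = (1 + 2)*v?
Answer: 14792/9 ≈ 1643.6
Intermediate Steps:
G(v, j) = 3*v
2**3*(-1219/G(-3, U(-2, -1)) + 70) = 2**3*(-1219/(3*(-3)) + 70) = 8*(-1219/(-9) + 70) = 8*(-1219*(-1/9) + 70) = 8*(1219/9 + 70) = 8*(1849/9) = 14792/9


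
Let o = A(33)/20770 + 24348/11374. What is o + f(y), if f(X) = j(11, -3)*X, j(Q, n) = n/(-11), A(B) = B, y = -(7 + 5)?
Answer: -133529589/118118990 ≈ -1.1305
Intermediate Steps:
y = -12 (y = -1*12 = -12)
j(Q, n) = -n/11 (j(Q, n) = n*(-1/11) = -n/11)
o = 253041651/118118990 (o = 33/20770 + 24348/11374 = 33*(1/20770) + 24348*(1/11374) = 33/20770 + 12174/5687 = 253041651/118118990 ≈ 2.1423)
f(X) = 3*X/11 (f(X) = (-1/11*(-3))*X = 3*X/11)
o + f(y) = 253041651/118118990 + (3/11)*(-12) = 253041651/118118990 - 36/11 = -133529589/118118990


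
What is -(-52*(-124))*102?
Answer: -657696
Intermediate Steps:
-(-52*(-124))*102 = -6448*102 = -1*657696 = -657696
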